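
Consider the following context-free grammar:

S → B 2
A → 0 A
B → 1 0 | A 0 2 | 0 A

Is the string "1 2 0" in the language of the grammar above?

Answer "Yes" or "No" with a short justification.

No - no valid derivation exists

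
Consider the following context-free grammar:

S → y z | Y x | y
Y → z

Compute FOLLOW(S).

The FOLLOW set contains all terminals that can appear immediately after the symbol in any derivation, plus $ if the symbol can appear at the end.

We compute FOLLOW(S) using the standard algorithm.
FOLLOW(S) starts with {$}.
FIRST(S) = {y, z}
FIRST(Y) = {z}
FOLLOW(S) = {$}
FOLLOW(Y) = {x}
Therefore, FOLLOW(S) = {$}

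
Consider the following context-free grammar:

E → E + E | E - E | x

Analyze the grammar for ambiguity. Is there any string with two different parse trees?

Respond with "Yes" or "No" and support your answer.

Yes - the string 'x - x + x + x - x' has two distinct parse trees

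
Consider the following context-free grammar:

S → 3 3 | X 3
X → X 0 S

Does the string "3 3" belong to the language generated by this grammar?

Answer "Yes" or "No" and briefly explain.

Yes - a valid derivation exists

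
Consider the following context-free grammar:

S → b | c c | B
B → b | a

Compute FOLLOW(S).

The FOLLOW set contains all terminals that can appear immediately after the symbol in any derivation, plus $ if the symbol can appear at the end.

We compute FOLLOW(S) using the standard algorithm.
FOLLOW(S) starts with {$}.
FIRST(B) = {a, b}
FIRST(S) = {a, b, c}
FOLLOW(B) = {$}
FOLLOW(S) = {$}
Therefore, FOLLOW(S) = {$}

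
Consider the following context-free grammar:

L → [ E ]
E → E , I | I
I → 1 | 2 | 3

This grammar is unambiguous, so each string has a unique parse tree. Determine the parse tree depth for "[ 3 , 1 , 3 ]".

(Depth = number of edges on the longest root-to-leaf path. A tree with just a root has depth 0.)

5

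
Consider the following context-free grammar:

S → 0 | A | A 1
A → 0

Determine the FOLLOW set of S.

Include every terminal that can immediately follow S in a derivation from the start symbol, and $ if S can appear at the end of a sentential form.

We compute FOLLOW(S) using the standard algorithm.
FOLLOW(S) starts with {$}.
FIRST(A) = {0}
FIRST(S) = {0}
FOLLOW(A) = {$, 1}
FOLLOW(S) = {$}
Therefore, FOLLOW(S) = {$}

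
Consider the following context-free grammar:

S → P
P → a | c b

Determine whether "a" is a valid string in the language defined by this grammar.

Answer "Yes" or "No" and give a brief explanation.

Yes - a valid derivation exists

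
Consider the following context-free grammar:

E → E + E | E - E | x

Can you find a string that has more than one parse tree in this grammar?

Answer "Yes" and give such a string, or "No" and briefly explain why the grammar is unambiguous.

Yes - the string 'x - x - x' has two distinct parse trees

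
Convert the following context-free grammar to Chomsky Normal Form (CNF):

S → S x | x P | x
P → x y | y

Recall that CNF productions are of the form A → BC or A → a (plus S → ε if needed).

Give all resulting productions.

TX → x; S → x; TY → y; P → y; S → S TX; S → TX P; P → TX TY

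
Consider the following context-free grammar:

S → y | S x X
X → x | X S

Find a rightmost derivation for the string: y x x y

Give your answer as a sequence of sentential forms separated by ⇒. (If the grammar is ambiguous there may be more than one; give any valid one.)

S ⇒ S x X ⇒ S x X S ⇒ S x X y ⇒ S x x y ⇒ y x x y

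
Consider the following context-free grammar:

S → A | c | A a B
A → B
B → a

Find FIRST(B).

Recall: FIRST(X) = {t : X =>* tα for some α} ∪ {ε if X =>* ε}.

We compute FIRST(B) using the standard algorithm.
FIRST(A) = {a}
FIRST(B) = {a}
FIRST(S) = {a, c}
Therefore, FIRST(B) = {a}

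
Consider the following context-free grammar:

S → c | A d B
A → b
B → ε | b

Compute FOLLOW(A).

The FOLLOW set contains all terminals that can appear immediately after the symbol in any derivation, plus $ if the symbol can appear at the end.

We compute FOLLOW(A) using the standard algorithm.
FOLLOW(S) starts with {$}.
FIRST(A) = {b}
FIRST(B) = {b, ε}
FIRST(S) = {b, c}
FOLLOW(A) = {d}
FOLLOW(B) = {$}
FOLLOW(S) = {$}
Therefore, FOLLOW(A) = {d}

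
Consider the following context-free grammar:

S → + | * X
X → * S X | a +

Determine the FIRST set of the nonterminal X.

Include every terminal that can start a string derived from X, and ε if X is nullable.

We compute FIRST(X) using the standard algorithm.
FIRST(S) = {*, +}
FIRST(X) = {*, a}
Therefore, FIRST(X) = {*, a}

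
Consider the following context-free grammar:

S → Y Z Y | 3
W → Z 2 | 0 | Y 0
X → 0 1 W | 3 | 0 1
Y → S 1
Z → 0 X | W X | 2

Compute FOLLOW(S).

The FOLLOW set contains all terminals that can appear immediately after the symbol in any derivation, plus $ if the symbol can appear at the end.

We compute FOLLOW(S) using the standard algorithm.
FOLLOW(S) starts with {$}.
FIRST(S) = {3}
FIRST(W) = {0, 2, 3}
FIRST(X) = {0, 3}
FIRST(Y) = {3}
FIRST(Z) = {0, 2, 3}
FOLLOW(S) = {$, 1}
FOLLOW(W) = {0, 2, 3}
FOLLOW(X) = {2, 3}
FOLLOW(Y) = {$, 0, 1, 2, 3}
FOLLOW(Z) = {2, 3}
Therefore, FOLLOW(S) = {$, 1}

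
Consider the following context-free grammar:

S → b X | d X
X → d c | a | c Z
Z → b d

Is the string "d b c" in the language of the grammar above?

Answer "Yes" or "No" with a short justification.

No - no valid derivation exists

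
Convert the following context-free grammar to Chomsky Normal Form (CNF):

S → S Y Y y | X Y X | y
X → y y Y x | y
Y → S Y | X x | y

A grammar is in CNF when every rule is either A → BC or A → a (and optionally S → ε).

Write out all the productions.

TY → y; S → y; TX → x; X → y; Y → y; S → S X0; X0 → Y X1; X1 → Y TY; S → X X2; X2 → Y X; X → TY X3; X3 → TY X4; X4 → Y TX; Y → S Y; Y → X TX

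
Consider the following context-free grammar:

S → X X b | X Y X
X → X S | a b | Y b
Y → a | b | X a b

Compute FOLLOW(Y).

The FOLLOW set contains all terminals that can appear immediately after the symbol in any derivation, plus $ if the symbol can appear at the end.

We compute FOLLOW(Y) using the standard algorithm.
FOLLOW(S) starts with {$}.
FIRST(S) = {a, b}
FIRST(X) = {a, b}
FIRST(Y) = {a, b}
FOLLOW(S) = {$, a, b}
FOLLOW(X) = {$, a, b}
FOLLOW(Y) = {a, b}
Therefore, FOLLOW(Y) = {a, b}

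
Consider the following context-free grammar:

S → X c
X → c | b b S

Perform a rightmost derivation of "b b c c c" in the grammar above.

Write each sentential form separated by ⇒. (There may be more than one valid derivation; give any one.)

S ⇒ X c ⇒ b b S c ⇒ b b X c c ⇒ b b c c c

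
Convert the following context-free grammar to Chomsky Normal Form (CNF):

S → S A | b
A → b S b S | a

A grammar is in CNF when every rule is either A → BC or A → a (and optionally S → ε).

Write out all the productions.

S → b; TB → b; A → a; S → S A; A → TB X0; X0 → S X1; X1 → TB S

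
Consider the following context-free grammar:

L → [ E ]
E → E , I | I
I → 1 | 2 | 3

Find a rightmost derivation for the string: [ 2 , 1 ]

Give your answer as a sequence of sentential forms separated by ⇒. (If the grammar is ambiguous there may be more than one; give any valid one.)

L ⇒ [ E ] ⇒ [ E , I ] ⇒ [ E , 1 ] ⇒ [ I , 1 ] ⇒ [ 2 , 1 ]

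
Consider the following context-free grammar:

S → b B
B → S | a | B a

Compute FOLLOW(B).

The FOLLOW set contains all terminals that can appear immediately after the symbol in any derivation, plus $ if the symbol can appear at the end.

We compute FOLLOW(B) using the standard algorithm.
FOLLOW(S) starts with {$}.
FIRST(B) = {a, b}
FIRST(S) = {b}
FOLLOW(B) = {$, a}
FOLLOW(S) = {$, a}
Therefore, FOLLOW(B) = {$, a}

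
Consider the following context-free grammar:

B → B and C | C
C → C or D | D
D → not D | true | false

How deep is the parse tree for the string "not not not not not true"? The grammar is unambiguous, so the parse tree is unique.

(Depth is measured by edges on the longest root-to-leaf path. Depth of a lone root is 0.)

8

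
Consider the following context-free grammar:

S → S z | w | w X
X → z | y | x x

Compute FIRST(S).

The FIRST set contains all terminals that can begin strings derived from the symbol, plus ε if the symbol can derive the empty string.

We compute FIRST(S) using the standard algorithm.
FIRST(S) = {w}
FIRST(X) = {x, y, z}
Therefore, FIRST(S) = {w}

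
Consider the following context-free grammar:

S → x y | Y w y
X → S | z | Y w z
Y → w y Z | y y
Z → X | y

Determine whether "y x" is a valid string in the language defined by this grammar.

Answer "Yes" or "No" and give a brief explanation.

No - no valid derivation exists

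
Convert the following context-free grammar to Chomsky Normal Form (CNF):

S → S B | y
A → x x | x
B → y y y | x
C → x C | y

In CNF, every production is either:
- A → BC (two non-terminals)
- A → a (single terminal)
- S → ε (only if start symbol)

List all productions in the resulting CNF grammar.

S → y; TX → x; A → x; TY → y; B → x; C → y; S → S B; A → TX TX; B → TY X0; X0 → TY TY; C → TX C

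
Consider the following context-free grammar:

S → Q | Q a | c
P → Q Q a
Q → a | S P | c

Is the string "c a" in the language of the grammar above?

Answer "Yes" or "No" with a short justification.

Yes - a valid derivation exists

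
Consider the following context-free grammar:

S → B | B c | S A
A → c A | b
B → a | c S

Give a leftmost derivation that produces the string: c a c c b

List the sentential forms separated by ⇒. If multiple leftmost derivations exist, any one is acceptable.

S ⇒ S A ⇒ B c A ⇒ c S c A ⇒ c B c c A ⇒ c a c c A ⇒ c a c c b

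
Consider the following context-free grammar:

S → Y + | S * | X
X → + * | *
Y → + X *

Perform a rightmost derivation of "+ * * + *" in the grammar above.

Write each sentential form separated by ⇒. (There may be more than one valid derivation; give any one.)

S ⇒ S * ⇒ Y + * ⇒ + X * + * ⇒ + * * + *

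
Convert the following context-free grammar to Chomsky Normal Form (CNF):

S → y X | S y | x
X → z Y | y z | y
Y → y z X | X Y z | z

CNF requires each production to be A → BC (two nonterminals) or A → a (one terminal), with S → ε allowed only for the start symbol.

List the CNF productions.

TY → y; S → x; TZ → z; X → y; Y → z; S → TY X; S → S TY; X → TZ Y; X → TY TZ; Y → TY X0; X0 → TZ X; Y → X X1; X1 → Y TZ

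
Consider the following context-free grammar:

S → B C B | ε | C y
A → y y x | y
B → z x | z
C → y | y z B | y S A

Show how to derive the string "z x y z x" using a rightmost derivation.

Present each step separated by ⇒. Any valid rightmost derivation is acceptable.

S ⇒ B C B ⇒ B C z x ⇒ B y z x ⇒ z x y z x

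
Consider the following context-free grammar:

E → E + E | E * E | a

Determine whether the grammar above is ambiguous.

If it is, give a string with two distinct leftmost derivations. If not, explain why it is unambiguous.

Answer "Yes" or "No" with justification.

Yes - the string 'a + a * a + a + a' has two distinct leftmost derivations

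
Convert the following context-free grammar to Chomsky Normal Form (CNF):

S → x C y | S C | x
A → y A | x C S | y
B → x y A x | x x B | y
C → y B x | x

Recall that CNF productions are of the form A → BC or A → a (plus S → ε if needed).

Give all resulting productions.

TX → x; TY → y; S → x; A → y; B → y; C → x; S → TX X0; X0 → C TY; S → S C; A → TY A; A → TX X1; X1 → C S; B → TX X2; X2 → TY X3; X3 → A TX; B → TX X4; X4 → TX B; C → TY X5; X5 → B TX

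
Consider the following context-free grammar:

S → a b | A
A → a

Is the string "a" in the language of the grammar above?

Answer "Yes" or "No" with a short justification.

Yes - a valid derivation exists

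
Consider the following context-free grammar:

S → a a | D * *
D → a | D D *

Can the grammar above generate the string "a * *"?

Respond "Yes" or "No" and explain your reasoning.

Yes - a valid derivation exists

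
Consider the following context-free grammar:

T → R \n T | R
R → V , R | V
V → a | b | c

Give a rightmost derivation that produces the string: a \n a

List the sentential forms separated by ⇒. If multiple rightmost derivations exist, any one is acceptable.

T ⇒ R \n T ⇒ R \n R ⇒ R \n V ⇒ R \n a ⇒ V \n a ⇒ a \n a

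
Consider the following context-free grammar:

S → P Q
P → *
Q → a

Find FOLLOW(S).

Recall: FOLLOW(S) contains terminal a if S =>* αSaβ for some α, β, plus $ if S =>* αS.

We compute FOLLOW(S) using the standard algorithm.
FOLLOW(S) starts with {$}.
FIRST(P) = {*}
FIRST(Q) = {a}
FIRST(S) = {*}
FOLLOW(P) = {a}
FOLLOW(Q) = {$}
FOLLOW(S) = {$}
Therefore, FOLLOW(S) = {$}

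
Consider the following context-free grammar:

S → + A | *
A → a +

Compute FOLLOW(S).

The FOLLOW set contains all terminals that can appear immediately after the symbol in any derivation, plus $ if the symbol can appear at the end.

We compute FOLLOW(S) using the standard algorithm.
FOLLOW(S) starts with {$}.
FIRST(A) = {a}
FIRST(S) = {*, +}
FOLLOW(A) = {$}
FOLLOW(S) = {$}
Therefore, FOLLOW(S) = {$}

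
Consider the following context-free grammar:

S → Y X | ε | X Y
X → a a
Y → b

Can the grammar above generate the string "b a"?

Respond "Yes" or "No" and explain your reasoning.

No - no valid derivation exists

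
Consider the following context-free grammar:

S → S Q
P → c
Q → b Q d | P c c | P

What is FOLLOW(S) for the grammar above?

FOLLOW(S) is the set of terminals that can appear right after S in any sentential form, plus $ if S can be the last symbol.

We compute FOLLOW(S) using the standard algorithm.
FOLLOW(S) starts with {$}.
FIRST(P) = {c}
FIRST(Q) = {b, c}
FIRST(S) = {}
FOLLOW(P) = {$, b, c, d}
FOLLOW(Q) = {$, b, c, d}
FOLLOW(S) = {$, b, c}
Therefore, FOLLOW(S) = {$, b, c}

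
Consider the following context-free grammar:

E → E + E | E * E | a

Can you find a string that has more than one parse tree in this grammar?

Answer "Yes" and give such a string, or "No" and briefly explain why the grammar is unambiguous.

Yes - the string 'a + a * a + a + a * a' has two distinct parse trees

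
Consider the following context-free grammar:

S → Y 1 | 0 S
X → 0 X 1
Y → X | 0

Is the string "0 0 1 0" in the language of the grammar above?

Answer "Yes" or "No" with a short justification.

No - no valid derivation exists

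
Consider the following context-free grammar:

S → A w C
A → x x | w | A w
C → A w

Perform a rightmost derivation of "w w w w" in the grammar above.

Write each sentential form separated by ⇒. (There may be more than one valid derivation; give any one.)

S ⇒ A w C ⇒ A w A w ⇒ A w w w ⇒ w w w w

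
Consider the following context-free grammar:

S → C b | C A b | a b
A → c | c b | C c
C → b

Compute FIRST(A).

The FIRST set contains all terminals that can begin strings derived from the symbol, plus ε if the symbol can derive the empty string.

We compute FIRST(A) using the standard algorithm.
FIRST(A) = {b, c}
FIRST(C) = {b}
FIRST(S) = {a, b}
Therefore, FIRST(A) = {b, c}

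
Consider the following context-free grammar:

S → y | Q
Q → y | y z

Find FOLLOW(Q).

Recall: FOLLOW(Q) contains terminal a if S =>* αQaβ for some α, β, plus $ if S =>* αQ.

We compute FOLLOW(Q) using the standard algorithm.
FOLLOW(S) starts with {$}.
FIRST(Q) = {y}
FIRST(S) = {y}
FOLLOW(Q) = {$}
FOLLOW(S) = {$}
Therefore, FOLLOW(Q) = {$}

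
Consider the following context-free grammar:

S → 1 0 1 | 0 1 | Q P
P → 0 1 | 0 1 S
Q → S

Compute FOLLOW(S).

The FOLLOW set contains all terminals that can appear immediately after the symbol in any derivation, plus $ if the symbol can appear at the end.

We compute FOLLOW(S) using the standard algorithm.
FOLLOW(S) starts with {$}.
FIRST(P) = {0}
FIRST(Q) = {0, 1}
FIRST(S) = {0, 1}
FOLLOW(P) = {$, 0}
FOLLOW(Q) = {0}
FOLLOW(S) = {$, 0}
Therefore, FOLLOW(S) = {$, 0}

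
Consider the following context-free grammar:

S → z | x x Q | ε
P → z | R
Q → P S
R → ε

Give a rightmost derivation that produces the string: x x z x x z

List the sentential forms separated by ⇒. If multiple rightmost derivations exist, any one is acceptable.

S ⇒ x x Q ⇒ x x P S ⇒ x x P x x Q ⇒ x x P x x P S ⇒ x x P x x P ⇒ x x P x x z ⇒ x x z x x z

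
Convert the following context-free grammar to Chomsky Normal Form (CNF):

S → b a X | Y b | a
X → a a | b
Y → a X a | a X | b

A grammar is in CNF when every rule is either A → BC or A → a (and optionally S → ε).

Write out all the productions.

TB → b; TA → a; S → a; X → b; Y → b; S → TB X0; X0 → TA X; S → Y TB; X → TA TA; Y → TA X1; X1 → X TA; Y → TA X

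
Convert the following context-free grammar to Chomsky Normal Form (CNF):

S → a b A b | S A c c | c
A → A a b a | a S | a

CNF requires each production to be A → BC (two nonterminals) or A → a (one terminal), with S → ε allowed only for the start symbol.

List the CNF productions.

TA → a; TB → b; TC → c; S → c; A → a; S → TA X0; X0 → TB X1; X1 → A TB; S → S X2; X2 → A X3; X3 → TC TC; A → A X4; X4 → TA X5; X5 → TB TA; A → TA S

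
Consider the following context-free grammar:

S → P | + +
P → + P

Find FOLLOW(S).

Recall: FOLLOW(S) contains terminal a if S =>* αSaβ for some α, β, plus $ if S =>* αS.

We compute FOLLOW(S) using the standard algorithm.
FOLLOW(S) starts with {$}.
FIRST(P) = {+}
FIRST(S) = {+}
FOLLOW(P) = {$}
FOLLOW(S) = {$}
Therefore, FOLLOW(S) = {$}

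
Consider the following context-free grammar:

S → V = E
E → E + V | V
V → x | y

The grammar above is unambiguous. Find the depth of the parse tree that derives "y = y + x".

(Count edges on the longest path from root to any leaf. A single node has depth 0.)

4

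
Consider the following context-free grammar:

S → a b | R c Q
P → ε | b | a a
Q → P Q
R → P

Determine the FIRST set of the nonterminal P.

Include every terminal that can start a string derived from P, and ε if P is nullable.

We compute FIRST(P) using the standard algorithm.
FIRST(P) = {a, b, ε}
FIRST(Q) = {a, b}
FIRST(R) = {a, b, ε}
FIRST(S) = {a, b, c}
Therefore, FIRST(P) = {a, b, ε}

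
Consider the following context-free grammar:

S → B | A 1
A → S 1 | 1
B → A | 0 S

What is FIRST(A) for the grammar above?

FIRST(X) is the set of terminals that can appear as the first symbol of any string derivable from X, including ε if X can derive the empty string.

We compute FIRST(A) using the standard algorithm.
FIRST(A) = {0, 1}
FIRST(B) = {0, 1}
FIRST(S) = {0, 1}
Therefore, FIRST(A) = {0, 1}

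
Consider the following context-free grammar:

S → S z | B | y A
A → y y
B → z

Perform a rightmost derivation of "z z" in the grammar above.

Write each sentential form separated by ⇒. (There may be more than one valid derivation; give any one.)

S ⇒ S z ⇒ B z ⇒ z z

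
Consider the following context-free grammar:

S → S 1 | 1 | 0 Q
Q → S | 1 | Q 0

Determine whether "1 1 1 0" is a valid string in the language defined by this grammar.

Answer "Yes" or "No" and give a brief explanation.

No - no valid derivation exists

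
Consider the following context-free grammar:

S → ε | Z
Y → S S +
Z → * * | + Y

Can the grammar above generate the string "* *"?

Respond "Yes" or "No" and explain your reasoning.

Yes - a valid derivation exists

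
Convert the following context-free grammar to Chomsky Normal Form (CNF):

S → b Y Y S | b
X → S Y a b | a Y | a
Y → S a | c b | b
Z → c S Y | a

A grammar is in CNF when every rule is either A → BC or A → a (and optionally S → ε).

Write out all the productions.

TB → b; S → b; TA → a; X → a; TC → c; Y → b; Z → a; S → TB X0; X0 → Y X1; X1 → Y S; X → S X2; X2 → Y X3; X3 → TA TB; X → TA Y; Y → S TA; Y → TC TB; Z → TC X4; X4 → S Y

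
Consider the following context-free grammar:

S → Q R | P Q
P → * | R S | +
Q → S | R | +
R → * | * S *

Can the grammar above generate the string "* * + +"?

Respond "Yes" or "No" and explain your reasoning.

Yes - a valid derivation exists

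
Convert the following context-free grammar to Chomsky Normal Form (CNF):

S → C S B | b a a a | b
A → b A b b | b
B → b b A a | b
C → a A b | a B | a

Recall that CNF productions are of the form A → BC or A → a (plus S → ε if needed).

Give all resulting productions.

TB → b; TA → a; S → b; A → b; B → b; C → a; S → C X0; X0 → S B; S → TB X1; X1 → TA X2; X2 → TA TA; A → TB X3; X3 → A X4; X4 → TB TB; B → TB X5; X5 → TB X6; X6 → A TA; C → TA X7; X7 → A TB; C → TA B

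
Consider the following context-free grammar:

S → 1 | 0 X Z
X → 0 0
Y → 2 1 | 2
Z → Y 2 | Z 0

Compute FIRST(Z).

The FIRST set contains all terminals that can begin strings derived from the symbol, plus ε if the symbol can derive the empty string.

We compute FIRST(Z) using the standard algorithm.
FIRST(S) = {0, 1}
FIRST(X) = {0}
FIRST(Y) = {2}
FIRST(Z) = {2}
Therefore, FIRST(Z) = {2}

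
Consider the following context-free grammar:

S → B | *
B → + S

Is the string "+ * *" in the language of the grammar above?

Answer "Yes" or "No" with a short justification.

No - no valid derivation exists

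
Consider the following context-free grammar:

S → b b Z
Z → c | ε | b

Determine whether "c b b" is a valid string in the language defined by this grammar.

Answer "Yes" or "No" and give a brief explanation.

No - no valid derivation exists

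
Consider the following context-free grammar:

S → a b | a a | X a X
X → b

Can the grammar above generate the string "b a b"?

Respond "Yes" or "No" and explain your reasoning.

Yes - a valid derivation exists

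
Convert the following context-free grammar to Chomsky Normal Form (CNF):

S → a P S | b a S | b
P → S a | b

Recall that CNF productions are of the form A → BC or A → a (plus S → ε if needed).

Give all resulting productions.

TA → a; TB → b; S → b; P → b; S → TA X0; X0 → P S; S → TB X1; X1 → TA S; P → S TA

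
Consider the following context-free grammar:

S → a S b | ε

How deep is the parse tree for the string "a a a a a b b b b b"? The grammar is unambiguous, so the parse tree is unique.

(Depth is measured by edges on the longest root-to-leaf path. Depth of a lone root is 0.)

6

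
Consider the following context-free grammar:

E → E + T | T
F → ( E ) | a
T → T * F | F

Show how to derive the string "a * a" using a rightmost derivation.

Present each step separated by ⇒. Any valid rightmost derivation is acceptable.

E ⇒ T ⇒ T * F ⇒ T * a ⇒ F * a ⇒ a * a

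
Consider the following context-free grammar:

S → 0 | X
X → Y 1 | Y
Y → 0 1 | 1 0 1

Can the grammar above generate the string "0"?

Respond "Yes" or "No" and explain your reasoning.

Yes - a valid derivation exists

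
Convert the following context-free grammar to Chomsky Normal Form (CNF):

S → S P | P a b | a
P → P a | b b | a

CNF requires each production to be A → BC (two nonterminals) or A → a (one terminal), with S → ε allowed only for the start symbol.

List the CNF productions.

TA → a; TB → b; S → a; P → a; S → S P; S → P X0; X0 → TA TB; P → P TA; P → TB TB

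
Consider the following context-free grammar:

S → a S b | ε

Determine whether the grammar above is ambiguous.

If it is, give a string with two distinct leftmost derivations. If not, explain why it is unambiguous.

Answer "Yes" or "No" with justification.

No - the grammar is unambiguous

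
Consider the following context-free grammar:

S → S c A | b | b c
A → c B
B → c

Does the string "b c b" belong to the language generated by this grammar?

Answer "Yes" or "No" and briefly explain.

No - no valid derivation exists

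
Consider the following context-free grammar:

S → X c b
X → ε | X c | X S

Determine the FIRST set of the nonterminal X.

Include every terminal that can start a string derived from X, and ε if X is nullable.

We compute FIRST(X) using the standard algorithm.
FIRST(S) = {c}
FIRST(X) = {c, ε}
Therefore, FIRST(X) = {c, ε}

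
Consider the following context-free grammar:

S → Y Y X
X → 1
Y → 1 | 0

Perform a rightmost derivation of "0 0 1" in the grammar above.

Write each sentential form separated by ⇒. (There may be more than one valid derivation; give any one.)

S ⇒ Y Y X ⇒ Y Y 1 ⇒ Y 0 1 ⇒ 0 0 1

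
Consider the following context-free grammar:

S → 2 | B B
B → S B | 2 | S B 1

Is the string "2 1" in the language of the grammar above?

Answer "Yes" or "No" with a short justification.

No - no valid derivation exists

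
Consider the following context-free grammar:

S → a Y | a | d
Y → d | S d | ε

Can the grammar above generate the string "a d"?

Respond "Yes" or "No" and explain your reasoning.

Yes - a valid derivation exists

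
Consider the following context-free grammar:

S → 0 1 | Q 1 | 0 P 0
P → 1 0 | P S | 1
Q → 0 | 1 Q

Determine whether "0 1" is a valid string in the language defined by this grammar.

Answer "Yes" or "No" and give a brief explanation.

Yes - a valid derivation exists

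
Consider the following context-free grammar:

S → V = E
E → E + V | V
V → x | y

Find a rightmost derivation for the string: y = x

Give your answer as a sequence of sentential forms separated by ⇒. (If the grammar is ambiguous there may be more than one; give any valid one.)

S ⇒ V = E ⇒ V = V ⇒ V = x ⇒ y = x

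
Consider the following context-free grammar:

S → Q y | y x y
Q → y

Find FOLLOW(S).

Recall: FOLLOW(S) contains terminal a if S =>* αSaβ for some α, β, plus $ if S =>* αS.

We compute FOLLOW(S) using the standard algorithm.
FOLLOW(S) starts with {$}.
FIRST(Q) = {y}
FIRST(S) = {y}
FOLLOW(Q) = {y}
FOLLOW(S) = {$}
Therefore, FOLLOW(S) = {$}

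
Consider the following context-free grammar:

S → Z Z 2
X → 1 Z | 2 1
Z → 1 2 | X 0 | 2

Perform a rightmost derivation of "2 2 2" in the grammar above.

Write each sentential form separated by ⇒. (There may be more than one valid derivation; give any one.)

S ⇒ Z Z 2 ⇒ Z 2 2 ⇒ 2 2 2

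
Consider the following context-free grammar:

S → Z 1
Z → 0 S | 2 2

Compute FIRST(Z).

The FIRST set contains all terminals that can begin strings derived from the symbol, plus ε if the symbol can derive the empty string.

We compute FIRST(Z) using the standard algorithm.
FIRST(S) = {0, 2}
FIRST(Z) = {0, 2}
Therefore, FIRST(Z) = {0, 2}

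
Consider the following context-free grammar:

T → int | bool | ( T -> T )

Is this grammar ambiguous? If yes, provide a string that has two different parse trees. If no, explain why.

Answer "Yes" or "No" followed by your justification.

No - the grammar is unambiguous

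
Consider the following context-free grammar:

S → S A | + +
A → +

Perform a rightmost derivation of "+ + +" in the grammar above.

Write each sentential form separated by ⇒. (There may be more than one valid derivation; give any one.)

S ⇒ S A ⇒ S + ⇒ + + +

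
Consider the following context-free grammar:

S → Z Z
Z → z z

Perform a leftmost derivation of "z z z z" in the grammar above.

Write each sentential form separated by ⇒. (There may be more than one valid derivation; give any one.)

S ⇒ Z Z ⇒ z z Z ⇒ z z z z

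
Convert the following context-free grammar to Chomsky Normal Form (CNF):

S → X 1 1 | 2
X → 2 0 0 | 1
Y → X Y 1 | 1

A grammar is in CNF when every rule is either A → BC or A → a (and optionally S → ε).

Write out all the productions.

T1 → 1; S → 2; T2 → 2; T0 → 0; X → 1; Y → 1; S → X X0; X0 → T1 T1; X → T2 X1; X1 → T0 T0; Y → X X2; X2 → Y T1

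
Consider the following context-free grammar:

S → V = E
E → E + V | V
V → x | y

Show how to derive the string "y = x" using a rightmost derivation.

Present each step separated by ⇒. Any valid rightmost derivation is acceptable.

S ⇒ V = E ⇒ V = V ⇒ V = x ⇒ y = x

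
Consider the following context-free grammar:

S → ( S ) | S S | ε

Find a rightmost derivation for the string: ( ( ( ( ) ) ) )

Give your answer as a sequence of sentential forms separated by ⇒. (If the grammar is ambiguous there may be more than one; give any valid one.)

S ⇒ ( S ) ⇒ ( ( S ) ) ⇒ ( ( ( S ) ) ) ⇒ ( ( ( ( S ) ) ) ) ⇒ ( ( ( ( ) ) ) )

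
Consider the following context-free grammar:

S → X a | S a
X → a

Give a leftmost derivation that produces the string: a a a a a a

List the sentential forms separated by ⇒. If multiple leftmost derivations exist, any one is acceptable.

S ⇒ S a ⇒ S a a ⇒ S a a a ⇒ S a a a a ⇒ X a a a a a ⇒ a a a a a a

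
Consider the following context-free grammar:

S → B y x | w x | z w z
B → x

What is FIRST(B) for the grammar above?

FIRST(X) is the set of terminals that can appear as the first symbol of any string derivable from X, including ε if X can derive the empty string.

We compute FIRST(B) using the standard algorithm.
FIRST(B) = {x}
FIRST(S) = {w, x, z}
Therefore, FIRST(B) = {x}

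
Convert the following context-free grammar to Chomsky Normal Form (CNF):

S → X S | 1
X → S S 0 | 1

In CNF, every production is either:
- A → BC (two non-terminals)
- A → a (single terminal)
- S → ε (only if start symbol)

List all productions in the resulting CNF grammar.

S → 1; T0 → 0; X → 1; S → X S; X → S X0; X0 → S T0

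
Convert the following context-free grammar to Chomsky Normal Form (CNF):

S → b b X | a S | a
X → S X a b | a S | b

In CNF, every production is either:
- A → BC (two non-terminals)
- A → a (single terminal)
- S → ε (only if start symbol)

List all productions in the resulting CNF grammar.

TB → b; TA → a; S → a; X → b; S → TB X0; X0 → TB X; S → TA S; X → S X1; X1 → X X2; X2 → TA TB; X → TA S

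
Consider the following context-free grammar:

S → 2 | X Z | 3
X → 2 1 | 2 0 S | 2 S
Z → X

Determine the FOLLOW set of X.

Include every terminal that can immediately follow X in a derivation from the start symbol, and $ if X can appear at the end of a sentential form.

We compute FOLLOW(X) using the standard algorithm.
FOLLOW(S) starts with {$}.
FIRST(S) = {2, 3}
FIRST(X) = {2}
FIRST(Z) = {2}
FOLLOW(S) = {$, 2}
FOLLOW(X) = {$, 2}
FOLLOW(Z) = {$, 2}
Therefore, FOLLOW(X) = {$, 2}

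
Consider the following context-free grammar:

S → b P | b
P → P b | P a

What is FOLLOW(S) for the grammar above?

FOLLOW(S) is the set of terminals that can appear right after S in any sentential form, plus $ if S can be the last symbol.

We compute FOLLOW(S) using the standard algorithm.
FOLLOW(S) starts with {$}.
FIRST(P) = {}
FIRST(S) = {b}
FOLLOW(P) = {$, a, b}
FOLLOW(S) = {$}
Therefore, FOLLOW(S) = {$}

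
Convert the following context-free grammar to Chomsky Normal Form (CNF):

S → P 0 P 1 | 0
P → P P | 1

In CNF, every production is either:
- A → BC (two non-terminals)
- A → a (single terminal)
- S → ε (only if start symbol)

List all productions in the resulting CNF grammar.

T0 → 0; T1 → 1; S → 0; P → 1; S → P X0; X0 → T0 X1; X1 → P T1; P → P P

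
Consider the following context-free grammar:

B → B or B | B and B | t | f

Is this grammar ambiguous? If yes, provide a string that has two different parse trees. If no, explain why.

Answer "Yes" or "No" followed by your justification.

Yes - the string 'f and t and f and t and f' has two distinct leftmost derivations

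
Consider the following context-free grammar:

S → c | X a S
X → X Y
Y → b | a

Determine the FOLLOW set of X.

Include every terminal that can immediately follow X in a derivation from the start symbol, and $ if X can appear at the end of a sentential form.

We compute FOLLOW(X) using the standard algorithm.
FOLLOW(S) starts with {$}.
FIRST(S) = {c}
FIRST(X) = {}
FIRST(Y) = {a, b}
FOLLOW(S) = {$}
FOLLOW(X) = {a, b}
FOLLOW(Y) = {a, b}
Therefore, FOLLOW(X) = {a, b}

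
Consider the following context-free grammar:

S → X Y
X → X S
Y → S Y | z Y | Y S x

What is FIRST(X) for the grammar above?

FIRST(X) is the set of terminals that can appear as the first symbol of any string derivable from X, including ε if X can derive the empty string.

We compute FIRST(X) using the standard algorithm.
FIRST(S) = {}
FIRST(X) = {}
FIRST(Y) = {z}
Therefore, FIRST(X) = {}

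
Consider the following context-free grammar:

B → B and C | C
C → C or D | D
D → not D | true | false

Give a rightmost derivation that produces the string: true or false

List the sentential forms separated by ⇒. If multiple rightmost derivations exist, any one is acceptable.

B ⇒ C ⇒ C or D ⇒ C or false ⇒ D or false ⇒ true or false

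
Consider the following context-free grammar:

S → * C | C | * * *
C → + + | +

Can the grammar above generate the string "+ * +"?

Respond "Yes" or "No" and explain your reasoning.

No - no valid derivation exists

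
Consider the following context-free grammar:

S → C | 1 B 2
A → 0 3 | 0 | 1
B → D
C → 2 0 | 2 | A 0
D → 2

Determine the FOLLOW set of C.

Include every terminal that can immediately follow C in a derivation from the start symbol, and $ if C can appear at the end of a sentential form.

We compute FOLLOW(C) using the standard algorithm.
FOLLOW(S) starts with {$}.
FIRST(A) = {0, 1}
FIRST(B) = {2}
FIRST(C) = {0, 1, 2}
FIRST(D) = {2}
FIRST(S) = {0, 1, 2}
FOLLOW(A) = {0}
FOLLOW(B) = {2}
FOLLOW(C) = {$}
FOLLOW(D) = {2}
FOLLOW(S) = {$}
Therefore, FOLLOW(C) = {$}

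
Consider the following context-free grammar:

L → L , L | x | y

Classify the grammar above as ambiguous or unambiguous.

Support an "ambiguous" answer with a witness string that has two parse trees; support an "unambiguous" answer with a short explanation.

Ambiguous - the string 'x , y , y , y , x' has two distinct parse trees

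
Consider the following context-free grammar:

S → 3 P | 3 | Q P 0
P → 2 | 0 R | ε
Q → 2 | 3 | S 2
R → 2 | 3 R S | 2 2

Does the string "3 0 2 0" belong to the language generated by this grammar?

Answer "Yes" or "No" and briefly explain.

Yes - a valid derivation exists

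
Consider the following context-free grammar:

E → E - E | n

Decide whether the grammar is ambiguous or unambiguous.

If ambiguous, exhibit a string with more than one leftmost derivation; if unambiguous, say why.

Ambiguous - the string 'n - n - n - n - n' has two distinct leftmost derivations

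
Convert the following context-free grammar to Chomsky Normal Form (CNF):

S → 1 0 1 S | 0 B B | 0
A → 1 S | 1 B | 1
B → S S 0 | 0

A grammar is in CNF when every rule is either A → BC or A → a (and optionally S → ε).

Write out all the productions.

T1 → 1; T0 → 0; S → 0; A → 1; B → 0; S → T1 X0; X0 → T0 X1; X1 → T1 S; S → T0 X2; X2 → B B; A → T1 S; A → T1 B; B → S X3; X3 → S T0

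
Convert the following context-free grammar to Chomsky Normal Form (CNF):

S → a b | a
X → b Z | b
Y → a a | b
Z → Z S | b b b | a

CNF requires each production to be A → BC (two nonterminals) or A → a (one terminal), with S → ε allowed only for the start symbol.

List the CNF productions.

TA → a; TB → b; S → a; X → b; Y → b; Z → a; S → TA TB; X → TB Z; Y → TA TA; Z → Z S; Z → TB X0; X0 → TB TB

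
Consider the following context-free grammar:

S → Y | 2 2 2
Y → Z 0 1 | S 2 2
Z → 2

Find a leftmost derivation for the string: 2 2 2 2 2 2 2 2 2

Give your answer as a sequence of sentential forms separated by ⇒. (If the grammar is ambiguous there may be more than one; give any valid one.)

S ⇒ Y ⇒ S 2 2 ⇒ Y 2 2 ⇒ S 2 2 2 2 ⇒ Y 2 2 2 2 ⇒ S 2 2 2 2 2 2 ⇒ 2 2 2 2 2 2 2 2 2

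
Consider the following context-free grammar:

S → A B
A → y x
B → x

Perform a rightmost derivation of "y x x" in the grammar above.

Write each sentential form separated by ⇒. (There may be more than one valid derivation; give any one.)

S ⇒ A B ⇒ A x ⇒ y x x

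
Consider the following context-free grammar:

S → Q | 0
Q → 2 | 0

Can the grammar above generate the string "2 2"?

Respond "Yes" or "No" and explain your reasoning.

No - no valid derivation exists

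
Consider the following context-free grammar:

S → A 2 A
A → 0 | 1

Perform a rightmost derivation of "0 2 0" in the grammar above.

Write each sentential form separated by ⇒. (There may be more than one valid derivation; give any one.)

S ⇒ A 2 A ⇒ A 2 0 ⇒ 0 2 0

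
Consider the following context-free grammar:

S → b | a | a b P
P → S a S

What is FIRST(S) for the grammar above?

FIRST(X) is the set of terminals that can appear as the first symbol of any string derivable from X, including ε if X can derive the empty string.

We compute FIRST(S) using the standard algorithm.
FIRST(P) = {a, b}
FIRST(S) = {a, b}
Therefore, FIRST(S) = {a, b}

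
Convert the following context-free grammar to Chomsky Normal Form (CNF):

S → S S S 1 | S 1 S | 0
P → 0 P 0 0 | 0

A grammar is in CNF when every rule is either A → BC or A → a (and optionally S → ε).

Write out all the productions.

T1 → 1; S → 0; T0 → 0; P → 0; S → S X0; X0 → S X1; X1 → S T1; S → S X2; X2 → T1 S; P → T0 X3; X3 → P X4; X4 → T0 T0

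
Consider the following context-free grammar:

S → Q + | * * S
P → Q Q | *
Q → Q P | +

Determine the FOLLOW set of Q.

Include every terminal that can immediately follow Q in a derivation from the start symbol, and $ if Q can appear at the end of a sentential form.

We compute FOLLOW(Q) using the standard algorithm.
FOLLOW(S) starts with {$}.
FIRST(P) = {*, +}
FIRST(Q) = {+}
FIRST(S) = {*, +}
FOLLOW(P) = {*, +}
FOLLOW(Q) = {*, +}
FOLLOW(S) = {$}
Therefore, FOLLOW(Q) = {*, +}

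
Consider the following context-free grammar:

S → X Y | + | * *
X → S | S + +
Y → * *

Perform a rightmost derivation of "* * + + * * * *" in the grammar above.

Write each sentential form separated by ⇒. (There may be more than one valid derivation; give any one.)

S ⇒ X Y ⇒ X * * ⇒ S * * ⇒ X Y * * ⇒ X * * * * ⇒ S + + * * * * ⇒ * * + + * * * *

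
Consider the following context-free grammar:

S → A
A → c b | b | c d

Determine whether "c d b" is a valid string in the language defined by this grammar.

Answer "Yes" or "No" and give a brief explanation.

No - no valid derivation exists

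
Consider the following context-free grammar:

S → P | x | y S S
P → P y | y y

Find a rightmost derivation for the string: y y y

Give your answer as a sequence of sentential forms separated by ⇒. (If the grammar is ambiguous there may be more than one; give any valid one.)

S ⇒ P ⇒ P y ⇒ y y y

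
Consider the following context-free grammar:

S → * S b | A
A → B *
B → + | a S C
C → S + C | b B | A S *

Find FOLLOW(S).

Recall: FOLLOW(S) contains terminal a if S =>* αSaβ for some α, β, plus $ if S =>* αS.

We compute FOLLOW(S) using the standard algorithm.
FOLLOW(S) starts with {$}.
FIRST(A) = {+, a}
FIRST(B) = {+, a}
FIRST(C) = {*, +, a, b}
FIRST(S) = {*, +, a}
FOLLOW(A) = {$, *, +, a, b}
FOLLOW(B) = {*}
FOLLOW(C) = {*}
FOLLOW(S) = {$, *, +, a, b}
Therefore, FOLLOW(S) = {$, *, +, a, b}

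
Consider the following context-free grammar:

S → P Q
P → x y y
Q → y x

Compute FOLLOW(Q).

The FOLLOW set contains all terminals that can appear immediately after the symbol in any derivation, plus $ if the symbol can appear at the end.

We compute FOLLOW(Q) using the standard algorithm.
FOLLOW(S) starts with {$}.
FIRST(P) = {x}
FIRST(Q) = {y}
FIRST(S) = {x}
FOLLOW(P) = {y}
FOLLOW(Q) = {$}
FOLLOW(S) = {$}
Therefore, FOLLOW(Q) = {$}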